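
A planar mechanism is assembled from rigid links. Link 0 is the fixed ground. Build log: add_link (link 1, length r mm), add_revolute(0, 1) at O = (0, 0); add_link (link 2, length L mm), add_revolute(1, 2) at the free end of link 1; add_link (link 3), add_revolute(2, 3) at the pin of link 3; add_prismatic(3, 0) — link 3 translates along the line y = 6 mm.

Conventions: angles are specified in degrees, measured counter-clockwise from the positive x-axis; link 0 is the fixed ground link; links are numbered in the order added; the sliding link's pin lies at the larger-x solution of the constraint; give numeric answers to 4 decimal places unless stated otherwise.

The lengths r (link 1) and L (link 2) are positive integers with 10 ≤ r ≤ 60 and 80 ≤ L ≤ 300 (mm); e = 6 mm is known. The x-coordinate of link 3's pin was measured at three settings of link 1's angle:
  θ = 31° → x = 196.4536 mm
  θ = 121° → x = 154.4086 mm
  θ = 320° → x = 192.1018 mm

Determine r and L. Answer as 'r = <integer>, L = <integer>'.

constraint per measurement: (x − r cos θ)² + (r sin θ − e)² = L²
subtracting the θ₁ and θ₂ equations cancels the r² and L² terms:
r = (x₁² − x₂²) / (2[(x₁cos θ₁ + e sin θ₁) − (x₂cos θ₂ + e sin θ₂)]) = 29.9999 → r = 30
L² = (x₁ − r cos θ₁)² + (r sin θ₁ − e)² = 29240.9871 → L = 171.0000 → L = 171
check at θ₃=320°: x = 192.1018 (printed 192.1018) ✓

r = 30, L = 171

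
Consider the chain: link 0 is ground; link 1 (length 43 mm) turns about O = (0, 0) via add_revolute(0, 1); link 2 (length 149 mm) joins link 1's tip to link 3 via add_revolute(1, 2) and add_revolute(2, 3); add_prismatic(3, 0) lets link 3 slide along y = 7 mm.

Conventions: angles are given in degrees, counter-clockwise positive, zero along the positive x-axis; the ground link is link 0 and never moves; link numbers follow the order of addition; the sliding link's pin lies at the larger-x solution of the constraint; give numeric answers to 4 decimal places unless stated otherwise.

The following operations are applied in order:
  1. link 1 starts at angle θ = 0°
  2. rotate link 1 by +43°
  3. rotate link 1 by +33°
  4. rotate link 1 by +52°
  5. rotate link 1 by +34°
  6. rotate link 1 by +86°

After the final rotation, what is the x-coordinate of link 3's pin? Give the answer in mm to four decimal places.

geometry: r = 43 mm, L = 149 mm, e = 7 mm; θ starts at 0°
rotate link 1 by +43°: θ ← 0° +43° = 43°
rotate link 1 by +33°: θ ← 43° +33° = 76°
rotate link 1 by +52°: θ ← 76° +52° = 128°
rotate link 1 by +34°: θ ← 128° +34° = 162°
rotate link 1 by +86°: θ ← 162° +86° = 248°
crank pin P = (r cos θ, r sin θ) = (-16.108084, -39.868906)
h = r sin θ − e = -39.868906 − 7 = -46.868906
x = r cos θ + √(L² − h²) = -16.108084 + 141.436578 = 125.328495

125.3285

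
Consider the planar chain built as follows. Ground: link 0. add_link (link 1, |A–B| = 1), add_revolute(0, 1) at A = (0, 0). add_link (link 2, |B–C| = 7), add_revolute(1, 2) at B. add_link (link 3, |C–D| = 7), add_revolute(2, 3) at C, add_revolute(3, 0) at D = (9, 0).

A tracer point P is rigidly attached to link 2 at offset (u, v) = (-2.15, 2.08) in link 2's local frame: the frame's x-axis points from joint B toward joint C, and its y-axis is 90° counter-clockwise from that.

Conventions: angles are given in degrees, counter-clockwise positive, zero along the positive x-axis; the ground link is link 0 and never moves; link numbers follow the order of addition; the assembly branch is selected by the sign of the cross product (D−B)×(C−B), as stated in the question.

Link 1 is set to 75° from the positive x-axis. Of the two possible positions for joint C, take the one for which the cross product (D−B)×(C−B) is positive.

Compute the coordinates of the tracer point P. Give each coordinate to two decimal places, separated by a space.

A=(0,0), D=(9.00,0)
B = A + 1.00·(cos75°, sin75°) = (0.2588, 0.9659)
|BD| = 8.7944
circle(B,7.00) ∩ circle(D,7.00): a=4.3972, h=5.4465
  candidates: C₊=(5.2276,5.8965) cross=47.899; C₋=(4.0312,-4.9306) cross=-47.899
  branch + wants cross > 0 → take C=(5.2276,5.8965) (cross=47.899)
ex = (C−B)/|BC| = (0.7098,0.7044); ey = (-0.7044,0.7098)
P = B + -2.15·ex + 2.08·ey = (-2.7324,0.9280)

-2.73 0.93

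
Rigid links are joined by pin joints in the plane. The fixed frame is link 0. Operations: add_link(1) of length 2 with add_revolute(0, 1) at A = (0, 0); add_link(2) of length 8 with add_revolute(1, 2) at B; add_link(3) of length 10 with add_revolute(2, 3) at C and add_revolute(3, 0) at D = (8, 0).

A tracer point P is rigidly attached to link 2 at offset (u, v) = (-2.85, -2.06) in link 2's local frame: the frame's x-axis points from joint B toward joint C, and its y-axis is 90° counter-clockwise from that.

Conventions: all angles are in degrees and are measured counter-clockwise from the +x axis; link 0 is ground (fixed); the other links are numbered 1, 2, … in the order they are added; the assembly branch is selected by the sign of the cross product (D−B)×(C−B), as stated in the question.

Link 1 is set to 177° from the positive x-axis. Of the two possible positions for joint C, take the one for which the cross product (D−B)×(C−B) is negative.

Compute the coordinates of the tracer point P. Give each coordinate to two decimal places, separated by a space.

A=(0,0), D=(8.00,0)
B = A + 2.00·(cos177°, sin177°) = (-1.9973, 0.1047)
|BD| = 9.9978
circle(B,8.00) ∩ circle(D,10.00): a=3.1985, h=7.3328
  candidates: C₊=(1.2778,7.4036) cross=73.312; C₋=(1.1243,-7.2612) cross=-73.312
  branch - wants cross < 0 → take C=(1.1243,-7.2612) (cross=-73.312)
ex = (C−B)/|BC| = (0.3902,-0.9207); ey = (0.9207,0.3902)
P = B + -2.85·ex + -2.06·ey = (-5.0060,1.9250)

-5.01 1.92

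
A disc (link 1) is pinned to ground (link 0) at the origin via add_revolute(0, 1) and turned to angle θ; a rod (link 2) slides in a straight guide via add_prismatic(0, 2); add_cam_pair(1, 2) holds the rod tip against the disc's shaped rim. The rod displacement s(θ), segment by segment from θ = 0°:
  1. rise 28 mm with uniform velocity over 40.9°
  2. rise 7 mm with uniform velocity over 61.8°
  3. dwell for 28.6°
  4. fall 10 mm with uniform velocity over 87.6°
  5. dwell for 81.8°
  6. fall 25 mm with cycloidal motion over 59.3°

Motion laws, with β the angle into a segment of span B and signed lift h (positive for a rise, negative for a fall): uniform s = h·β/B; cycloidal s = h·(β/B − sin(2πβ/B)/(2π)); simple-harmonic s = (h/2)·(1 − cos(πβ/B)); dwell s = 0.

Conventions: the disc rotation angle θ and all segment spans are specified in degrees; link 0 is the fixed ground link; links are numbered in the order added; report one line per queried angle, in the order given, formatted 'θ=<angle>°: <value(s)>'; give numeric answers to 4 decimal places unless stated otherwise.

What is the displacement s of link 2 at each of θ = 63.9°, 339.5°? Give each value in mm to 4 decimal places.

segment 1 (0° to 40.9°, uniform, h = 28) is passed completely: s = 0.0000 + (28) = 28.0000
θ = 63.9° falls in segment 2 (40.9° to 102.7°, uniform, h = 7): β = 63.9 − 40.9 = 23°, B = 61.8°; Δs = 7·23/61.8 = 2.6052; s = 28.0000 + 2.6052 = 30.6052
segment 2 (40.9° to 102.7°, uniform, h = 7) is passed completely: s = 28.0000 + (7) = 35.0000
segment 3 (102.7° to 131.3°, dwell): s unchanged at 35.0000
segment 4 (131.3° to 218.9°, uniform, h = -10) is passed completely: s = 35.0000 + (-10) = 25.0000
segment 5 (218.9° to 300.7°, dwell): s unchanged at 25.0000
θ = 339.5° falls in segment 6 (300.7° to 360°, cycloidal, h = -25): β = 339.5 − 300.7 = 38.8°, B = 59.3°; Δs = -25·(0.6543 − sin(2π·0.6543)/(2π)) = -19.6385; s = 25.0000 − 19.6385 = 5.3615

θ=63.9°: 30.6052
θ=339.5°: 5.3615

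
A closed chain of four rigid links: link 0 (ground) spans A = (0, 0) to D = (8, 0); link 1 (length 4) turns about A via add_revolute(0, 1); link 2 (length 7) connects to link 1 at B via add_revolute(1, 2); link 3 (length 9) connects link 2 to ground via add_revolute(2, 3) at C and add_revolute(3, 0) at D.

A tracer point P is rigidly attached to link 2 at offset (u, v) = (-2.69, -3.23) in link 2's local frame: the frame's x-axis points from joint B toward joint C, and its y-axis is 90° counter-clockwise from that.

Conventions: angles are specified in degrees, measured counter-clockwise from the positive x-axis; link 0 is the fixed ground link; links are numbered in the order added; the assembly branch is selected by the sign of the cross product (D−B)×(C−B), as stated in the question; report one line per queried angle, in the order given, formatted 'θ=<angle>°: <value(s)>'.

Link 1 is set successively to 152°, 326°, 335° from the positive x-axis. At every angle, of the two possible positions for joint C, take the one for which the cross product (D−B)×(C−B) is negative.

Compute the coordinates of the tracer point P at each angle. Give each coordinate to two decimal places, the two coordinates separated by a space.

A=(0,0), D=(8.00,0)
θ=152°: B = A + 4.00·(cos152°, sin152°) = (-3.5318, 1.8779)
θ=152°: |BD| = 11.6837
θ=152°: circle(B,7.00) ∩ circle(D,9.00): a=4.4724, h=5.3849
θ=152°:   candidates: C₊=(1.7480,6.4740) cross=62.916; C₋=(0.0170,-4.1559) cross=-62.916
θ=152°:   branch - wants cross < 0 → take C=(0.0170,-4.1559) (cross=-62.916)
θ=152°: ex = (C−B)/|BC| = (0.5070,-0.8620); ey = (0.8620,0.5070)
θ=152°: P = B + -2.69·ex + -3.23·ey = (-7.6797,2.5591)
θ=326°: B = A + 4.00·(cos326°, sin326°) = (3.3162, -2.2368)
θ=326°: |BD| = 5.1905
θ=326°: circle(B,7.00) ∩ circle(D,9.00): a=-0.4873, h=6.9830
θ=326°:   candidates: C₊=(-0.1328,3.8546) cross=36.246; C₋=(5.8857,-8.7481) cross=-36.246
θ=326°:   branch - wants cross < 0 → take C=(5.8857,-8.7481) (cross=-36.246)
θ=326°: ex = (C−B)/|BC| = (0.3671,-0.9302); ey = (0.9302,0.3671)
θ=326°: P = B + -2.69·ex + -3.23·ey = (-0.6758,-0.9202)
θ=335°: B = A + 4.00·(cos335°, sin335°) = (3.6252, -1.6905)
θ=335°: |BD| = 4.6900
θ=335°: circle(B,7.00) ∩ circle(D,9.00): a=-1.0665, h=6.9183
θ=335°:   candidates: C₊=(0.1368,4.3784) cross=32.447; C₋=(5.1241,-8.5281) cross=-32.447
θ=335°:   branch - wants cross < 0 → take C=(5.1241,-8.5281) (cross=-32.447)
θ=335°: ex = (C−B)/|BC| = (0.2141,-0.9768); ey = (0.9768,0.2141)
θ=335°: P = B + -2.69·ex + -3.23·ey = (-0.1058,0.2455)

θ=152°: -7.68 2.56
θ=326°: -0.68 -0.92
θ=335°: -0.11 0.25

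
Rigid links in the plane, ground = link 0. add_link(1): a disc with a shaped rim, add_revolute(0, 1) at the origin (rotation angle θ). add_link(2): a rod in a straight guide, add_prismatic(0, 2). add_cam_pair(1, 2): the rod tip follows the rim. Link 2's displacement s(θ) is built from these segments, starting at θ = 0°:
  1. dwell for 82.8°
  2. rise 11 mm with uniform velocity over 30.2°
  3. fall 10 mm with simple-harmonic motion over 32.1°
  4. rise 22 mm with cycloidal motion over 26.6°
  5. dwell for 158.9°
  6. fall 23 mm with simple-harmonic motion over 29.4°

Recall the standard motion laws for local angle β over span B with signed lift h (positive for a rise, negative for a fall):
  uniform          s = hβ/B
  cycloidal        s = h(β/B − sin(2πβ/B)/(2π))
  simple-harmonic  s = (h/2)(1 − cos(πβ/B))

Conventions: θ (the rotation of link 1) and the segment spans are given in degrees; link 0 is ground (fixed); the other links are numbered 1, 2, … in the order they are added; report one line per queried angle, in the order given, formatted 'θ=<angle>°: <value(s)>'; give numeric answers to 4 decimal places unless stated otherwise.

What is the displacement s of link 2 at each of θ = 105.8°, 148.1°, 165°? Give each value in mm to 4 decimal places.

segment 1 (0° to 82.8°, dwell): s unchanged at 0.0000
θ = 105.8° falls in segment 2 (82.8° to 113°, uniform, h = 11): β = 105.8 − 82.8 = 23°, B = 30.2°; Δs = 11·23/30.2 = 8.3775; s = 0.0000 + 8.3775 = 8.3775
segment 2 (82.8° to 113°, uniform, h = 11) is passed completely: s = 0.0000 + (11) = 11.0000
segment 3 (113° to 145.1°, simple-harmonic, h = -10) is passed completely: s = 11.0000 + (-10) = 1.0000
θ = 148.1° falls in segment 4 (145.1° to 171.7°, cycloidal, h = 22): β = 148.1 − 145.1 = 3°, B = 26.6°; Δs = 22·(0.1128 − sin(2π·0.1128)/(2π)) = 0.2025; s = 1.0000 + 0.2025 = 1.2025
θ = 165° falls in segment 4 (145.1° to 171.7°, cycloidal, h = 22): β = 165 − 145.1 = 19.9°, B = 26.6°; Δs = 22·(0.7481 − sin(2π·0.7481)/(2π)) = 19.9598; s = 1.0000 + 19.9598 = 20.9598

θ=105.8°: 8.3775
θ=148.1°: 1.2025
θ=165°: 20.9598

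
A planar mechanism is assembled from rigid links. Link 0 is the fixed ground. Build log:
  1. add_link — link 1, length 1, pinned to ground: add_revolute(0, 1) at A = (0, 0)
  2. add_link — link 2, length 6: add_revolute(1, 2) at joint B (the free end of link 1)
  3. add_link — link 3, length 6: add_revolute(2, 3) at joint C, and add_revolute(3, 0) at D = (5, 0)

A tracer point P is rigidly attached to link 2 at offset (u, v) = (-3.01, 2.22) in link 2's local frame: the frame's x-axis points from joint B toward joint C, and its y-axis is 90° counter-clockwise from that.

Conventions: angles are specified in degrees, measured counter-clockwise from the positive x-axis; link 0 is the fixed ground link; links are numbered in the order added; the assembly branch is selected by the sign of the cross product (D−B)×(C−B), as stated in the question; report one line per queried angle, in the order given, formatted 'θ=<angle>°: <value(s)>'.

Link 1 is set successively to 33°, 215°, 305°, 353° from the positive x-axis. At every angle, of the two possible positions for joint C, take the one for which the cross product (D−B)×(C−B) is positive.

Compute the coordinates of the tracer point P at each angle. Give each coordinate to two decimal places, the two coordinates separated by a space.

A=(0,0), D=(5.00,0)
θ=33°: B = A + 1.00·(cos33°, sin33°) = (0.8387, 0.5446)
θ=33°: |BD| = 4.1968
θ=33°: circle(B,6.00) ∩ circle(D,6.00): a=2.0984, h=5.6211
θ=33°:   candidates: C₊=(3.6488,5.8459) cross=23.591; C₋=(2.1899,-5.3012) cross=-23.591
θ=33°:   branch + wants cross > 0 → take C=(3.6488,5.8459) (cross=23.591)
θ=33°: ex = (C−B)/|BC| = (0.4684,0.8835); ey = (-0.8835,0.4684)
θ=33°: P = B + -3.01·ex + 2.22·ey = (-2.5325,-1.0751)
θ=215°: B = A + 1.00·(cos215°, sin215°) = (-0.8192, -0.5736)
θ=215°: |BD| = 5.8474
θ=215°: circle(B,6.00) ∩ circle(D,6.00): a=2.9237, h=5.2395
θ=215°:   candidates: C₊=(1.5765,4.9274) cross=30.637; C₋=(2.6044,-5.5010) cross=-30.637
θ=215°:   branch + wants cross > 0 → take C=(1.5765,4.9274) (cross=30.637)
θ=215°: ex = (C−B)/|BC| = (0.3993,0.9168); ey = (-0.9168,0.3993)
θ=215°: P = B + -3.01·ex + 2.22·ey = (-4.0563,-2.4469)
θ=305°: B = A + 1.00·(cos305°, sin305°) = (0.5736, -0.8192)
θ=305°: |BD| = 4.5016
θ=305°: circle(B,6.00) ∩ circle(D,6.00): a=2.2508, h=5.5618
θ=305°:   candidates: C₊=(1.7747,5.0594) cross=25.037; C₋=(3.7989,-5.8785) cross=-25.037
θ=305°:   branch + wants cross > 0 → take C=(1.7747,5.0594) (cross=25.037)
θ=305°: ex = (C−B)/|BC| = (0.2002,0.9798); ey = (-0.9798,0.2002)
θ=305°: P = B + -3.01·ex + 2.22·ey = (-2.2041,-3.3238)
θ=353°: B = A + 1.00·(cos353°, sin353°) = (0.9925, -0.1219)
θ=353°: |BD| = 4.0093
θ=353°: circle(B,6.00) ∩ circle(D,6.00): a=2.0047, h=5.6552
θ=353°:   candidates: C₊=(2.8244,5.5917) cross=22.673; C₋=(3.1682,-5.7135) cross=-22.673
θ=353°:   branch + wants cross > 0 → take C=(2.8244,5.5917) (cross=22.673)
θ=353°: ex = (C−B)/|BC| = (0.3053,0.9523); ey = (-0.9523,0.3053)
θ=353°: P = B + -3.01·ex + 2.22·ey = (-2.0404,-2.3104)

θ=33°: -2.53 -1.08
θ=215°: -4.06 -2.45
θ=305°: -2.20 -3.32
θ=353°: -2.04 -2.31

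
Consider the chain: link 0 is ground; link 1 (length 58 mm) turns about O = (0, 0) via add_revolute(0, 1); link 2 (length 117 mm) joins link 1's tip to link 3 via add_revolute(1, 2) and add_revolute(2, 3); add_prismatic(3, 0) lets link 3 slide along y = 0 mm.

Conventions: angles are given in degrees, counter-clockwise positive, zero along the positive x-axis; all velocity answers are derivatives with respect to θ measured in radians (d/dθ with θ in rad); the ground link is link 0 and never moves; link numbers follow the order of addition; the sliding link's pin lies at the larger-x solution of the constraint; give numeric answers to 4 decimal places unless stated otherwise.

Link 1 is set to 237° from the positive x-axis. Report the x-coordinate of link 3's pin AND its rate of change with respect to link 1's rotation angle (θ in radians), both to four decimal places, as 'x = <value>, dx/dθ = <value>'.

geometry: r = 58 mm, L = 117 mm, e = 0 mm
crank pin P = (r cos θ, r sin θ) = (-31.589064, -48.642893)
h = r sin θ − e = -48.642893 − 0 = -48.642893
x = r cos θ + √(L² − h²) = -31.589064 + 106.408970 = 74.819906
dx/dθ = −r sin θ − h·r cos θ/√(L² − h²) (θ in radians; h = -48.642893) = 34.202537

x = 74.8199, dx/dθ = 34.2025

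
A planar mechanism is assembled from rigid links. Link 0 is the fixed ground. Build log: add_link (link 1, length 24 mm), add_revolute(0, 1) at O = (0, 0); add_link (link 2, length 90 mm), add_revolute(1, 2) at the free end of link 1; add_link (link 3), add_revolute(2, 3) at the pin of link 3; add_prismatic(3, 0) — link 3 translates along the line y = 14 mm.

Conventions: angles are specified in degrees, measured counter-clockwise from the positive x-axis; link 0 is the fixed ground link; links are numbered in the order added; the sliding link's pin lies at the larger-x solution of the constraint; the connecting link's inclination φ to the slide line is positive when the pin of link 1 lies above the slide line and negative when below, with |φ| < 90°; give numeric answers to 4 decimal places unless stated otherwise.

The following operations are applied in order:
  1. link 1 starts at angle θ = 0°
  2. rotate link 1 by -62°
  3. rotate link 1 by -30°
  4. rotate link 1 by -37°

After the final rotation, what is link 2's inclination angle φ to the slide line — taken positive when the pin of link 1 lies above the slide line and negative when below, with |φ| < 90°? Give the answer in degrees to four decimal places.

geometry: r = 24 mm, L = 90 mm, e = 14 mm; θ starts at 0°
rotate link 1 by -62°: θ ← 0° -62° = -62°
rotate link 1 by -30°: θ ← -62° -30° = -92°
rotate link 1 by -37°: θ ← -92° -37° = -129°
h = r sin θ − e = -18.651503 − 14 = -32.651503
sin φ = h / L = -32.651503 / 90 = -0.36279448
φ = arcsin(-0.36279448) = -21.271914°

-21.2719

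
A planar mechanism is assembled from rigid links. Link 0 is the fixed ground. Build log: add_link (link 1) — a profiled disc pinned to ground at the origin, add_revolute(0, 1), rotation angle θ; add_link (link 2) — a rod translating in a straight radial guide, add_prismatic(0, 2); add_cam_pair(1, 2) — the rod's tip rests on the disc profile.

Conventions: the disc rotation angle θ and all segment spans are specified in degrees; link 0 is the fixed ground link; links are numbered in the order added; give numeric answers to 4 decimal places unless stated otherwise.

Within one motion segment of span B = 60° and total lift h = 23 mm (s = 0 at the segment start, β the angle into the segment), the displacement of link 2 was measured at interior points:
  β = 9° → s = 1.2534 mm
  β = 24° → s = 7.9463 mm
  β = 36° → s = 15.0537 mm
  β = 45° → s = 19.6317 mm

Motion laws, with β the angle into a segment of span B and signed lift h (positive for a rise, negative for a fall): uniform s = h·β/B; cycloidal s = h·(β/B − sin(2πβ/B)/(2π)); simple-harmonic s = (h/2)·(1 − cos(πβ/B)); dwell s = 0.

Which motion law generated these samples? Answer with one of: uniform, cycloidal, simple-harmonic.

candidates at β/B = r: uniform s = h·r (linear in β); cycloidal s = h·(r − sin(2πr)/(2π)); simple-harmonic s = (h/2)(1 − cos(πr))
β=9°: printed 1.2534 | uniform 3.4500, cycloidal 0.4885, simple-harmonic 1.2534
β=24°: printed 7.9463 | uniform 9.2000, cycloidal 7.0484, simple-harmonic 7.9463
β=36°: printed 15.0537 | uniform 13.8000, cycloidal 15.9516, simple-harmonic 15.0537
β=45°: printed 19.6317 | uniform 17.2500, cycloidal 20.9106, simple-harmonic 19.6317
only one law matches every sample → simple-harmonic

simple-harmonic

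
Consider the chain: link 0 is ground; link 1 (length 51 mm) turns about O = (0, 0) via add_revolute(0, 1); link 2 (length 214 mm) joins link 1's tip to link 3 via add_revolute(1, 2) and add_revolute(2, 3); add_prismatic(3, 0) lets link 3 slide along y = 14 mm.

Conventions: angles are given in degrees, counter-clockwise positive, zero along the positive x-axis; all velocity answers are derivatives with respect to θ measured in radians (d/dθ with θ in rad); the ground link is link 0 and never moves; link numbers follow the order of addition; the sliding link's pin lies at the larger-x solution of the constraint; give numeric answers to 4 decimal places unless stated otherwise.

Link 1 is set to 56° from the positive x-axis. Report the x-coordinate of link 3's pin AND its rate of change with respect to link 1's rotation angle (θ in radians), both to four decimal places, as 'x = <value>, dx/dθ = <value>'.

geometry: r = 51 mm, L = 214 mm, e = 14 mm
crank pin P = (r cos θ, r sin θ) = (28.518838, 42.280916)
h = r sin θ − e = 42.280916 − 14 = 28.280916
x = r cos θ + √(L² − h²) = 28.518838 + 212.123053 = 240.641891
dx/dθ = −r sin θ − h·r cos θ/√(L² − h²) (θ in radians; h = 28.280916) = -46.083138

x = 240.6419, dx/dθ = -46.0831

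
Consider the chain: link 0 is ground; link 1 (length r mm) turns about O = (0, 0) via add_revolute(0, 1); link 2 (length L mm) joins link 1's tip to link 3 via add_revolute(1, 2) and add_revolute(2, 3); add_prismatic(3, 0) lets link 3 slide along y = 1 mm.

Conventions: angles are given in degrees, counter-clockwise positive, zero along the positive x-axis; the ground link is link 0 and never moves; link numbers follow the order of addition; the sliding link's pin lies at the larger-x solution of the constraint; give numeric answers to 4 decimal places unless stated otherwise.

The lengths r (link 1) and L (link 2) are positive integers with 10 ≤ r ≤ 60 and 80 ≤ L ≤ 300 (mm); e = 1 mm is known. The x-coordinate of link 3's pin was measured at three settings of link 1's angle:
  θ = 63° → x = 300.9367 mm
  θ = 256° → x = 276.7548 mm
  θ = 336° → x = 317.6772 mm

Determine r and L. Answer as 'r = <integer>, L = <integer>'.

constraint per measurement: (x − r cos θ)² + (r sin θ − e)² = L²
subtracting the θ₁ and θ₂ equations cancels the r² and L² terms:
r = (x₁² − x₂²) / (2[(x₁cos θ₁ + e sin θ₁) − (x₂cos θ₂ + e sin θ₂)]) = 33.9999 → r = 34
L² = (x₁ − r cos θ₁)² + (r sin θ₁ − e)² = 82368.9856 → L = 287.0000 → L = 287
check at θ₃=336°: x = 317.6772 (printed 317.6772) ✓

r = 34, L = 287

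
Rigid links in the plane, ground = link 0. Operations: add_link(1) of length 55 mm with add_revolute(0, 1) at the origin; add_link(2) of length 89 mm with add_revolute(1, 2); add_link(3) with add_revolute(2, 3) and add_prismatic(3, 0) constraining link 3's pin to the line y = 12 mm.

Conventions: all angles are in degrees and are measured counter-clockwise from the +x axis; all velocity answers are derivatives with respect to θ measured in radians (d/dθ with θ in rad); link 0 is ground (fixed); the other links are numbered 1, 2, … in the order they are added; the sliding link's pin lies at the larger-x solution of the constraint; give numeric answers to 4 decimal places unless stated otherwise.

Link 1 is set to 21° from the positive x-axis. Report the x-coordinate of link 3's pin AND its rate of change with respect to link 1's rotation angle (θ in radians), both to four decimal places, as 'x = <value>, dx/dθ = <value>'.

geometry: r = 55 mm, L = 89 mm, e = 12 mm
crank pin P = (r cos θ, r sin θ) = (51.346923, 19.710237)
h = r sin θ − e = 19.710237 − 12 = 7.710237
x = r cos θ + √(L² − h²) = 51.346923 + 88.665395 = 140.012318
dx/dθ = −r sin θ − h·r cos θ/√(L² − h²) (θ in radians; h = 7.710237) = -24.175305

x = 140.0123, dx/dθ = -24.1753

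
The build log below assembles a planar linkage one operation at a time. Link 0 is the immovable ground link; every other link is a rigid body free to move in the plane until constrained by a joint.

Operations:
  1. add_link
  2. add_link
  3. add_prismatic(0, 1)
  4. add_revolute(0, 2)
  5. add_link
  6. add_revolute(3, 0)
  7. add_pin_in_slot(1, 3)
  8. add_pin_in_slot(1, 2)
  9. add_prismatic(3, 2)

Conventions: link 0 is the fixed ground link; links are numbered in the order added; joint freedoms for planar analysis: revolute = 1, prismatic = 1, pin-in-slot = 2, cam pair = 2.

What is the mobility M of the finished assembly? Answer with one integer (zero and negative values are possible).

L=1 J1=0 J2=0
add link → L=2 J1=0 J2=0
add link → L=3 J1=0 J2=0
P@0,1 dof=1 J1 → L=3 J1=1 J2=0
R@0,2 dof=1 J1 → L=3 J1=2 J2=0
add link → L=4 J1=2 J2=0
R@3,0 dof=1 J1 → L=4 J1=3 J2=0
PS@1,3 dof=2 J2 → L=4 J1=3 J2=1
PS@1,2 dof=2 J2 → L=4 J1=3 J2=2
P@3,2 dof=1 J1 → L=4 J1=4 J2=2
M=3(L−1)−2J1−J2=3·3−2·4−2=-1

M = -1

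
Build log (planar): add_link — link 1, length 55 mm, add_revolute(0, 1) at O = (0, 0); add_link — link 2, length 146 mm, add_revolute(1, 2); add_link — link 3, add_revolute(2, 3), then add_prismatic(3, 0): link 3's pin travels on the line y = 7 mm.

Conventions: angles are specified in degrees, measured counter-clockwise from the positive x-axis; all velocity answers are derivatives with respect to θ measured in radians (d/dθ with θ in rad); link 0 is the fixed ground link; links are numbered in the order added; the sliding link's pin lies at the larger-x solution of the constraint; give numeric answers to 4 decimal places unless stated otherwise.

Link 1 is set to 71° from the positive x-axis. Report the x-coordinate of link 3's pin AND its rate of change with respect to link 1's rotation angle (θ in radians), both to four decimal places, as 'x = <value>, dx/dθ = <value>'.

geometry: r = 55 mm, L = 146 mm, e = 7 mm
crank pin P = (r cos θ, r sin θ) = (17.906248, 52.003522)
h = r sin θ − e = 52.003522 − 7 = 45.003522
x = r cos θ + √(L² − h²) = 17.906248 + 138.890903 = 156.797152
dx/dθ = −r sin θ − h·r cos θ/√(L² − h²) (θ in radians; h = 45.003522) = -57.805516

x = 156.7972, dx/dθ = -57.8055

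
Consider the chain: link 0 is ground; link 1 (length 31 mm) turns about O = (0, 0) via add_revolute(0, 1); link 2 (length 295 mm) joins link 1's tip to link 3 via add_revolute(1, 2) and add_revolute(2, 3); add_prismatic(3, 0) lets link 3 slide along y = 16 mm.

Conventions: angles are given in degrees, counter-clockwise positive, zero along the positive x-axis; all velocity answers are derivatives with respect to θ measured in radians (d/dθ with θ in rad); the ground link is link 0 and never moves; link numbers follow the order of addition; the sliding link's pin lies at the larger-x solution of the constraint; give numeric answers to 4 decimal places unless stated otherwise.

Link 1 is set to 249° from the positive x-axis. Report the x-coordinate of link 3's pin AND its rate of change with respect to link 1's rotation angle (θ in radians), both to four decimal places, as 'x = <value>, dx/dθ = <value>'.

geometry: r = 31 mm, L = 295 mm, e = 16 mm
crank pin P = (r cos θ, r sin θ) = (-11.109406, -28.940993)
h = r sin θ − e = -28.940993 − 16 = -44.940993
x = r cos θ + √(L² − h²) = -11.109406 + 291.556696 = 280.447290
dx/dθ = −r sin θ − h·r cos θ/√(L² − h²) (θ in radians; h = -44.940993) = 27.228572

x = 280.4473, dx/dθ = 27.2286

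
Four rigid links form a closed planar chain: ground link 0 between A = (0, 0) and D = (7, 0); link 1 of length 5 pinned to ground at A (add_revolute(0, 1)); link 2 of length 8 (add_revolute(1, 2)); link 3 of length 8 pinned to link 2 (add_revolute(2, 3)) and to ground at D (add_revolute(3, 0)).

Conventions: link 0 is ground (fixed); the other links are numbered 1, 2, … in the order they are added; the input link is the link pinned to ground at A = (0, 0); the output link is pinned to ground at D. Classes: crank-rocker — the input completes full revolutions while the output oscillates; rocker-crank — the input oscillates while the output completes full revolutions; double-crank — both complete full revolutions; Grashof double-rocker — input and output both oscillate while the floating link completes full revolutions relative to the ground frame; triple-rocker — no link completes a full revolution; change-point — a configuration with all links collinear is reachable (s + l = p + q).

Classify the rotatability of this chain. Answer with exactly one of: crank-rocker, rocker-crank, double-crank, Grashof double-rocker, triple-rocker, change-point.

lengths: ground=7, input=5, coupler=8, output=8
sorted: s=5 (shortest), l=8 (longest), p+q=15
s + l = 13 vs p + q = 15
s + l < p + q (Grashof) with shortest = input link → crank-rocker

crank-rocker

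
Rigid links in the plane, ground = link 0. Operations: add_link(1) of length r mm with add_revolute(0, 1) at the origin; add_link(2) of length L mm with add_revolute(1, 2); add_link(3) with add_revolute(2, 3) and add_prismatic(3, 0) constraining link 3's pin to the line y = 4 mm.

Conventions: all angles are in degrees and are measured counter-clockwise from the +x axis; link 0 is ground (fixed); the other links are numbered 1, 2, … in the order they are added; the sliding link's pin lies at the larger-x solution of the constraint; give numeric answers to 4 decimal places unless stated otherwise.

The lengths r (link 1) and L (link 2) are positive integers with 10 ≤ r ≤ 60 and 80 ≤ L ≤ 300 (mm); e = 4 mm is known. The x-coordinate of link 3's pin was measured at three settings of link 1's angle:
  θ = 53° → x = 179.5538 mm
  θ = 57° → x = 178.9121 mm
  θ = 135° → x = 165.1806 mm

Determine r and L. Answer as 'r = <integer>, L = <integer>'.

constraint per measurement: (x − r cos θ)² + (r sin θ − e)² = L²
subtracting the θ₁ and θ₂ equations cancels the r² and L² terms:
r = (x₁² − x₂²) / (2[(x₁cos θ₁ + e sin θ₁) − (x₂cos θ₂ + e sin θ₂)]) = 11.0003 → r = 11
L² = (x₁ − r cos θ₁)² + (r sin θ₁ − e)² = 29929.0073 → L = 173.0000 → L = 173
check at θ₃=135°: x = 165.1806 (printed 165.1806) ✓

r = 11, L = 173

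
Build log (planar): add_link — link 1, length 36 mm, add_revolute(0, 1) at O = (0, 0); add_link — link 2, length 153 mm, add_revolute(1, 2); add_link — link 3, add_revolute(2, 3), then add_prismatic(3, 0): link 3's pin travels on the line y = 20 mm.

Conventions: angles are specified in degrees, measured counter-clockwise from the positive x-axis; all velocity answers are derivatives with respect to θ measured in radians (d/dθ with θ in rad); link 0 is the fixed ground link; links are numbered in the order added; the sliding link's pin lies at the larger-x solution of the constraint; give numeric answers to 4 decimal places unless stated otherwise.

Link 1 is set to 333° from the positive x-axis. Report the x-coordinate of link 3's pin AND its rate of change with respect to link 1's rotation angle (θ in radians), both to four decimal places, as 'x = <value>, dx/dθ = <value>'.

geometry: r = 36 mm, L = 153 mm, e = 20 mm
crank pin P = (r cos θ, r sin θ) = (32.076235, -16.343658)
h = r sin θ − e = -16.343658 − 20 = -36.343658
x = r cos θ + √(L² − h²) = 32.076235 + 148.620788 = 180.697023
dx/dθ = −r sin θ − h·r cos θ/√(L² − h²) (θ in radians; h = -36.343658) = 24.187565

x = 180.6970, dx/dθ = 24.1876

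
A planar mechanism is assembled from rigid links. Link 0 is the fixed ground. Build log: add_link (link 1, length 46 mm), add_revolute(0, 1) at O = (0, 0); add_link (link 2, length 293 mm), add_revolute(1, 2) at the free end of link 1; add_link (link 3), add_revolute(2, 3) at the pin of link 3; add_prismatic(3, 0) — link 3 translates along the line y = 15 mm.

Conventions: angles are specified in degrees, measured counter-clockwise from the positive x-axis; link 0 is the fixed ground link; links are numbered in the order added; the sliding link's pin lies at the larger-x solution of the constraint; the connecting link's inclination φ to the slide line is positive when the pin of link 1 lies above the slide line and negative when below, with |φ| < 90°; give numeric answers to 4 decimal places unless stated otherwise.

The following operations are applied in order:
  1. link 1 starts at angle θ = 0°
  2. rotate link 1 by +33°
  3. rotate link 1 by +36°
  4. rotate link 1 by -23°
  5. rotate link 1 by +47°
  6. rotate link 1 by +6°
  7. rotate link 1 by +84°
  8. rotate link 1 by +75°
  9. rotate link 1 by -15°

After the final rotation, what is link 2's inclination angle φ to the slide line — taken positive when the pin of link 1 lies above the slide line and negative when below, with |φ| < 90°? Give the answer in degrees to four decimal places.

geometry: r = 46 mm, L = 293 mm, e = 15 mm; θ starts at 0°
rotate link 1 by +33°: θ ← 0° +33° = 33°
rotate link 1 by +36°: θ ← 33° +36° = 69°
rotate link 1 by -23°: θ ← 69° -23° = 46°
rotate link 1 by +47°: θ ← 46° +47° = 93°
rotate link 1 by +6°: θ ← 93° +6° = 99°
rotate link 1 by +84°: θ ← 99° +84° = 183°
rotate link 1 by +75°: θ ← 183° +75° = 258°
rotate link 1 by -15°: θ ← 258° -15° = 243°
h = r sin θ − e = -40.986300 − 15 = -55.986300
sin φ = h / L = -55.986300 / 293 = -0.19107952
φ = arcsin(-0.19107952) = -11.015791°

-11.0158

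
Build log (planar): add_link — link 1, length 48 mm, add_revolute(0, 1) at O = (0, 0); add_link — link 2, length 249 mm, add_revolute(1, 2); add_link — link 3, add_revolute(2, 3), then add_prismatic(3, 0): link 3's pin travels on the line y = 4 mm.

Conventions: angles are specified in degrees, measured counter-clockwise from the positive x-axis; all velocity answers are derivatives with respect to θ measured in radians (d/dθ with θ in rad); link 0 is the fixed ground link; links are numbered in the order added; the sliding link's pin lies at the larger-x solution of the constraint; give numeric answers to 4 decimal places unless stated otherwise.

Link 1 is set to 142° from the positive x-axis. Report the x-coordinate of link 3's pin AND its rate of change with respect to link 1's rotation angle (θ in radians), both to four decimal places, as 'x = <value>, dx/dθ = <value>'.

geometry: r = 48 mm, L = 249 mm, e = 4 mm
crank pin P = (r cos θ, r sin θ) = (-37.824516, 29.551751)
h = r sin θ − e = 29.551751 − 4 = 25.551751
x = r cos θ + √(L² − h²) = -37.824516 + 247.685502 = 209.860986
dx/dθ = −r sin θ − h·r cos θ/√(L² − h²) (θ in radians; h = 25.551751) = -25.649695

x = 209.8610, dx/dθ = -25.6497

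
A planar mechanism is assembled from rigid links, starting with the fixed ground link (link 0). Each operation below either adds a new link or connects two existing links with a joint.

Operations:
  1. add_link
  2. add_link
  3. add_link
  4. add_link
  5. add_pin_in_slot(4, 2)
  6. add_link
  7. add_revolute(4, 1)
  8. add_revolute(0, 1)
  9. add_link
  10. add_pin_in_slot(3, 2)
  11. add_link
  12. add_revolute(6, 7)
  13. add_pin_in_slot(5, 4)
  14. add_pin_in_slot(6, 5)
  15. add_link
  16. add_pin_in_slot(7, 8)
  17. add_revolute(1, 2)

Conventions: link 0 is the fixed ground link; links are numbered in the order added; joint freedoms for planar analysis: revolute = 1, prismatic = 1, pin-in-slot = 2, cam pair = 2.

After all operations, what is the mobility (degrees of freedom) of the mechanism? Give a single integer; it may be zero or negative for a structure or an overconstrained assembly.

L=1 J1=0 J2=0
add link → L=2 J1=0 J2=0
add link → L=3 J1=0 J2=0
add link → L=4 J1=0 J2=0
add link → L=5 J1=0 J2=0
PS@4,2 dof=2 J2 → L=5 J1=0 J2=1
add link → L=6 J1=0 J2=1
R@4,1 dof=1 J1 → L=6 J1=1 J2=1
R@0,1 dof=1 J1 → L=6 J1=2 J2=1
add link → L=7 J1=2 J2=1
PS@3,2 dof=2 J2 → L=7 J1=2 J2=2
add link → L=8 J1=2 J2=2
R@6,7 dof=1 J1 → L=8 J1=3 J2=2
PS@5,4 dof=2 J2 → L=8 J1=3 J2=3
PS@6,5 dof=2 J2 → L=8 J1=3 J2=4
add link → L=9 J1=3 J2=4
PS@7,8 dof=2 J2 → L=9 J1=3 J2=5
R@1,2 dof=1 J1 → L=9 J1=4 J2=5
M=3(L−1)−2J1−J2=3·8−2·4−5=11

M = 11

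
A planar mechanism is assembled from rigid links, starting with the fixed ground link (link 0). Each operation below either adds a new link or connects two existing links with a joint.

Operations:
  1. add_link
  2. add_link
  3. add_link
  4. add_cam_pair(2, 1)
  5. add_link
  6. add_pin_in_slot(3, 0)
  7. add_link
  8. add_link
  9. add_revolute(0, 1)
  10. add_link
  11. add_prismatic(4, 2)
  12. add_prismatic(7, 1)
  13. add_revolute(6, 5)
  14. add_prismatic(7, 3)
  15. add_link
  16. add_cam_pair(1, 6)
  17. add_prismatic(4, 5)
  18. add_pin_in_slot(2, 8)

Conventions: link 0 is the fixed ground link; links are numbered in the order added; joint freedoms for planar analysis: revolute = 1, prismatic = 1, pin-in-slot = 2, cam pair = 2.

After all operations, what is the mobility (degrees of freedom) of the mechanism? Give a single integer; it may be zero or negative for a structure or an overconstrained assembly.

L=1 J1=0 J2=0
add link → L=2 J1=0 J2=0
add link → L=3 J1=0 J2=0
add link → L=4 J1=0 J2=0
C@2,1 dof=2 J2 → L=4 J1=0 J2=1
add link → L=5 J1=0 J2=1
PS@3,0 dof=2 J2 → L=5 J1=0 J2=2
add link → L=6 J1=0 J2=2
add link → L=7 J1=0 J2=2
R@0,1 dof=1 J1 → L=7 J1=1 J2=2
add link → L=8 J1=1 J2=2
P@4,2 dof=1 J1 → L=8 J1=2 J2=2
P@7,1 dof=1 J1 → L=8 J1=3 J2=2
R@6,5 dof=1 J1 → L=8 J1=4 J2=2
P@7,3 dof=1 J1 → L=8 J1=5 J2=2
add link → L=9 J1=5 J2=2
C@1,6 dof=2 J2 → L=9 J1=5 J2=3
P@4,5 dof=1 J1 → L=9 J1=6 J2=3
PS@2,8 dof=2 J2 → L=9 J1=6 J2=4
M=3(L−1)−2J1−J2=3·8−2·6−4=8

M = 8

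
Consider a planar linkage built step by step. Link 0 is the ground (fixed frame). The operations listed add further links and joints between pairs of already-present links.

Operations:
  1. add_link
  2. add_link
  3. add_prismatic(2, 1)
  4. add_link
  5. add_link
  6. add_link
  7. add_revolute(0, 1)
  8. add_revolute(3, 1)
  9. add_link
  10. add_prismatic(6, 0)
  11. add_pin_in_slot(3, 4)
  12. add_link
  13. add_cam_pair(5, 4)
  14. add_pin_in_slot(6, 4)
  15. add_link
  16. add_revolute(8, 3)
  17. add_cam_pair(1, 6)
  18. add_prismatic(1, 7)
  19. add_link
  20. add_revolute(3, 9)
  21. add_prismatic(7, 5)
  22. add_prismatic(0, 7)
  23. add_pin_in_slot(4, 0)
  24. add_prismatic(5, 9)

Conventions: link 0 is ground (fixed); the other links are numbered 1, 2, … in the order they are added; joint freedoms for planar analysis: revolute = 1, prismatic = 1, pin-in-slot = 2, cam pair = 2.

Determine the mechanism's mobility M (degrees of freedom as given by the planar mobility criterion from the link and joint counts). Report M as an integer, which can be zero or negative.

L=1 J1=0 J2=0
add link → L=2 J1=0 J2=0
add link → L=3 J1=0 J2=0
P@2,1 dof=1 J1 → L=3 J1=1 J2=0
add link → L=4 J1=1 J2=0
add link → L=5 J1=1 J2=0
add link → L=6 J1=1 J2=0
R@0,1 dof=1 J1 → L=6 J1=2 J2=0
R@3,1 dof=1 J1 → L=6 J1=3 J2=0
add link → L=7 J1=3 J2=0
P@6,0 dof=1 J1 → L=7 J1=4 J2=0
PS@3,4 dof=2 J2 → L=7 J1=4 J2=1
add link → L=8 J1=4 J2=1
C@5,4 dof=2 J2 → L=8 J1=4 J2=2
PS@6,4 dof=2 J2 → L=8 J1=4 J2=3
add link → L=9 J1=4 J2=3
R@8,3 dof=1 J1 → L=9 J1=5 J2=3
C@1,6 dof=2 J2 → L=9 J1=5 J2=4
P@1,7 dof=1 J1 → L=9 J1=6 J2=4
add link → L=10 J1=6 J2=4
R@3,9 dof=1 J1 → L=10 J1=7 J2=4
P@7,5 dof=1 J1 → L=10 J1=8 J2=4
P@0,7 dof=1 J1 → L=10 J1=9 J2=4
PS@4,0 dof=2 J2 → L=10 J1=9 J2=5
P@5,9 dof=1 J1 → L=10 J1=10 J2=5
M=3(L−1)−2J1−J2=3·9−2·10−5=2

M = 2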